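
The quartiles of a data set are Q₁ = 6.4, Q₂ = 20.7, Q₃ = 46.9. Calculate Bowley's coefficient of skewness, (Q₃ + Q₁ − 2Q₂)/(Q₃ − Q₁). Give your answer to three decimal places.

numerator: Q₃ + Q₁ − 2Q₂ = 46.9 + 6.4 − 2×20.7 = 11.9000
denominator: Q₃ − Q₁ = 46.9 − 6.4 = 40.5000
Bowley skewness = 11.9000 / 40.5000 ≈ 0.294

0.294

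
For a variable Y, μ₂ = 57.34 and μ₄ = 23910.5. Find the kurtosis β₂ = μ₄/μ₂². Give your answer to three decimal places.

7.272

μ₂² = 57.34² = 3287.87560
μ₄/μ₂² = 23910.5 / 3287.87560 = 7.27233
β₂ ≈ 7.272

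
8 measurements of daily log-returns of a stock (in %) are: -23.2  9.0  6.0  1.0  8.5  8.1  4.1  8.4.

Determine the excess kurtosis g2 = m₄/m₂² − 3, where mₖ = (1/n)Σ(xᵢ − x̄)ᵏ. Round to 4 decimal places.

2.4198

x̄ = 2.7375
Σ(xᵢ − x̄)² = 821.5188 ⇒ m₂ = 102.68984
Σ(xᵢ − x̄)⁴ = 457219.4842 ⇒ m₄ = 57152.43552
m₂² = 10545.20401
g2 = m₄/m₂² − 3 = 5.41976 − 3 ≈ 2.4198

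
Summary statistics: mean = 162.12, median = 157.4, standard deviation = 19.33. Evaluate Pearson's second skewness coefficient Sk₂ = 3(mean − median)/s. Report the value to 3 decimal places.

Sk₂ = 3(162.12 − 157.4) / 19.33 = 3 × 4.7200 / 19.33
    = 14.1600 / 19.33 ≈ 0.733

0.733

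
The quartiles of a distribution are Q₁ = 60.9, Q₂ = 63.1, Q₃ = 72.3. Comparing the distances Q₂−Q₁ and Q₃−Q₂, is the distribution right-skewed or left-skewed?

Q₂ − Q₁ = 2.2;  Q₃ − Q₂ = 9.2
Q₃ − Q₂ > Q₂ − Q₁ ⇒ the upper half is more spread out ⇒ right-skewed.

right-skewed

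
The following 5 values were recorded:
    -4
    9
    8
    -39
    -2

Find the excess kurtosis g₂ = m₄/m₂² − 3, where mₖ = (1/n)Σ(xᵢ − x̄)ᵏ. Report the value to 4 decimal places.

-0.1684

x̄ = -5.6000
Σ(xᵢ − x̄)² = 1529.2000 ⇒ m₂ = 305.84000
Σ(xᵢ − x̄)⁴ = 1324296.0160 ⇒ m₄ = 264859.20320
m₂² = 93538.10560
g₂ = m₄/m₂² − 3 = 2.83156 − 3 ≈ -0.1684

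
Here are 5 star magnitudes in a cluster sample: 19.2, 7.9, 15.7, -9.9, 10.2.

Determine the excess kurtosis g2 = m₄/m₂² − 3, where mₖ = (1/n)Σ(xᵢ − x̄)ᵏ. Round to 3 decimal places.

x̄ = 8.6200
Σ(xᵢ − x̄)² = 508.0680 ⇒ m₂ = 101.61360
Σ(xᵢ − x̄)⁴ = 132691.3289 ⇒ m₄ = 26538.26577
m₂² = 10325.32370
g2 = m₄/m₂² − 3 = 2.57021 − 3 ≈ -0.430

-0.430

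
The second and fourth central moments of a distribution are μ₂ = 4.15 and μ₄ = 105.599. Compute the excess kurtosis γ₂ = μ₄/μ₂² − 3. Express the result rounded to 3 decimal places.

3.131

μ₂² = 4.15² = 17.22250
μ₄/μ₂² = 105.599 / 17.22250 = 6.13146
γ₂ = 6.13146 − 3 ≈ 3.131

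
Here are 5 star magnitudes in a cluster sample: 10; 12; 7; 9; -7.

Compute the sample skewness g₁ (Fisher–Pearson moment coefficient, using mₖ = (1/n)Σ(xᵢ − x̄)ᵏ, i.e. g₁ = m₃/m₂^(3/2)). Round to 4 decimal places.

x̄ = (10 + 12 + 7 + 9 - 7) / 5 = 6.2000
deviations (xᵢ − x̄): 3.8000, 5.8000, 0.8000, 2.8000, -13.2000
Σ(xᵢ − x̄)² = 230.8000 ⇒ m₂ = 230.8000/5 = 46.16000
Σ(xᵢ − x̄)³ = -2027.5200 ⇒ m₃ = -2027.5200/5 = -405.50400
m₂^(3/2) = 46.16000^(1.5) = 313.61635
g₁ = m₃ / m₂^(3/2) = -405.50400 / 313.61635 ≈ -1.2930

-1.2930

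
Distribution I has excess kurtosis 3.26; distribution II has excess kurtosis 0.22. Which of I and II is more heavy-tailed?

I

Higher excess kurtosis ⇒ heavier tails relative to the normal distribution.
3.26 vs 0.22: the larger is 3.26, so I has heavier tails.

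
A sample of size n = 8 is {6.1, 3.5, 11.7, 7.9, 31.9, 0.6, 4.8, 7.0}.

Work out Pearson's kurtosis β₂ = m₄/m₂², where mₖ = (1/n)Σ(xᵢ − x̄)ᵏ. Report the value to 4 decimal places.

4.9634

x̄ = 9.1875
Σ(xᵢ − x̄)² = 663.4888 ⇒ m₂ = 82.93609
Σ(xᵢ − x̄)⁴ = 273120.7757 ⇒ m₄ = 34140.09696
m₂² = 6878.39565
β₂ = m₄/m₂² = 34140.09696 / 6878.39565 ≈ 4.9634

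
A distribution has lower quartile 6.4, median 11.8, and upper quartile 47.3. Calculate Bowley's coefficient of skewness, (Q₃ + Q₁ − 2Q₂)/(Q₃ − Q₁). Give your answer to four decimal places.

0.7359

numerator: Q₃ + Q₁ − 2Q₂ = 47.3 + 6.4 − 2×11.8 = 30.1000
denominator: Q₃ − Q₁ = 47.3 − 6.4 = 40.9000
Bowley skewness = 30.1000 / 40.9000 ≈ 0.7359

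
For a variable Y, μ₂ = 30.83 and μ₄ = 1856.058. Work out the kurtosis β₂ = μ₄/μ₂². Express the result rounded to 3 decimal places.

μ₂² = 30.83² = 950.48890
μ₄/μ₂² = 1856.058 / 950.48890 = 1.95274
β₂ ≈ 1.953

1.953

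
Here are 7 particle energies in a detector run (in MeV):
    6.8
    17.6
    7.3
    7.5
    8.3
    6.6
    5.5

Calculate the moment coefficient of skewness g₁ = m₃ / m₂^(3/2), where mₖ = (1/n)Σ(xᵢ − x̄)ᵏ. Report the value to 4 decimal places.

x̄ = (6.8 + 17.6 + 7.3 + 7.5 + 8.3 + 6.6 + 5.5) / 7 = 8.5143
deviations (xᵢ − x̄): -1.7143, 9.0857, -1.2143, -1.0143, -0.2143, -1.9143, -3.0143
Σ(xᵢ − x̄)² = 100.7886 ⇒ m₂ = 100.7886/7 = 14.39837
Σ(xᵢ − x̄)³ = 707.7435 ⇒ m₃ = 707.7435/7 = 101.10621
m₂^(3/2) = 14.39837^(1.5) = 54.63487
g₁ = m₃ / m₂^(3/2) = 101.10621 / 54.63487 ≈ 1.8506

1.8506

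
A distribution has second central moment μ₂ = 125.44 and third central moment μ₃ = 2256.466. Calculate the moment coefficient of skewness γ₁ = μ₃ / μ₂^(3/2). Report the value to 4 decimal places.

σ = √μ₂ = √125.44 = 11.20000
σ³ = μ₂^(3/2) = 1404.92800
γ₁ = μ₃/σ³ = 2256.466 / 1404.92800 ≈ 1.6061

1.6061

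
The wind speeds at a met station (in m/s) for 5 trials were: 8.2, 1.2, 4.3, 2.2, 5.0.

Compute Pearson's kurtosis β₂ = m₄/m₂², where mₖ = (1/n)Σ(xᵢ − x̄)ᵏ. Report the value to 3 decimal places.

2.024

x̄ = 4.1800
Σ(xᵢ − x̄)² = 29.6480 ⇒ m₂ = 5.92960
Σ(xᵢ − x̄)⁴ = 355.8419 ⇒ m₄ = 71.16838
m₂² = 35.16016
β₂ = m₄/m₂² = 71.16838 / 35.16016 ≈ 2.024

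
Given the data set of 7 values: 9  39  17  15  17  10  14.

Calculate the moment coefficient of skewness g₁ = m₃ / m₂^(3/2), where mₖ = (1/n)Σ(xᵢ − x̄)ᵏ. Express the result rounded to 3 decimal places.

1.624

x̄ = (9 + 39 + 17 + 15 + 17 + 10 + 14) / 7 = 17.2857
deviations (xᵢ − x̄): -8.2857, 21.7143, -0.2857, -2.2857, -0.2857, -7.2857, -3.2857
Σ(xᵢ − x̄)² = 609.4286 ⇒ m₂ = 609.4286/7 = 87.06122
Σ(xᵢ − x̄)³ = 9235.4694 ⇒ m₃ = 9235.4694/7 = 1319.35277
m₂^(3/2) = 87.06122^(1.5) = 812.33872
g₁ = m₃ / m₂^(3/2) = 1319.35277 / 812.33872 ≈ 1.624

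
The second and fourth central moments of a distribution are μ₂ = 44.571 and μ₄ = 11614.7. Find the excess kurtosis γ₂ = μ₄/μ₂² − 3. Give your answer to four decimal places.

μ₂² = 44.571² = 1986.57404
μ₄/μ₂² = 11614.7 / 1986.57404 = 5.84660
γ₂ = 5.84660 − 3 ≈ 2.8466

2.8466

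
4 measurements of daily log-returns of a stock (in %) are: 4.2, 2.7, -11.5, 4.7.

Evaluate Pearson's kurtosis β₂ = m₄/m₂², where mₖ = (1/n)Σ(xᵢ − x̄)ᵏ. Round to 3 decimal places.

x̄ = 0.0250
Σ(xᵢ − x̄)² = 179.2675 ⇒ m₂ = 44.81688
Σ(xᵢ − x̄)⁴ = 18475.3447 ⇒ m₄ = 4618.83616
m₂² = 2008.55228
β₂ = m₄/m₂² = 4618.83616 / 2008.55228 ≈ 2.300

2.300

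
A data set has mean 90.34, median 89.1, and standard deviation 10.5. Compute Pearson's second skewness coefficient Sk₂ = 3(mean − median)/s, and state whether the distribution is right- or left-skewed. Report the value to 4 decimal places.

0.3543, right-skewed

Sk₂ = 3(90.34 − 89.1) / 10.5 = 3 × 1.2400 / 10.5
    = 3.7200 / 10.5 ≈ 0.3543
Sk₂ > 0 ⇒ mean > median ⇒ right-skewed (positive skew).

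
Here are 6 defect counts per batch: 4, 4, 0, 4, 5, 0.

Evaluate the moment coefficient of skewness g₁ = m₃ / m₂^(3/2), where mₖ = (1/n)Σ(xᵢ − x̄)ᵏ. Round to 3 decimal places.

x̄ = (4 + 4 + 0 + 4 + 5 + 0) / 6 = 2.8333
deviations (xᵢ − x̄): 1.1667, 1.1667, -2.8333, 1.1667, 2.1667, -2.8333
Σ(xᵢ − x̄)² = 24.8333 ⇒ m₂ = 24.8333/6 = 4.13889
Σ(xᵢ − x̄)³ = -30.5556 ⇒ m₃ = -30.5556/6 = -5.09259
m₂^(3/2) = 4.13889^(1.5) = 8.42026
g₁ = m₃ / m₂^(3/2) = -5.09259 / 8.42026 ≈ -0.605

-0.605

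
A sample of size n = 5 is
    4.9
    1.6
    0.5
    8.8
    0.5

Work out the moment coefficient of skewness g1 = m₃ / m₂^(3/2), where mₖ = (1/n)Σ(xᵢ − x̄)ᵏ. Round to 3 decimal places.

x̄ = (4.9 + 1.6 + 0.5 + 8.8 + 0.5) / 5 = 3.2600
deviations (xᵢ − x̄): 1.6400, -1.6600, -2.7600, 5.5400, -2.7600
Σ(xᵢ − x̄)² = 51.3720 ⇒ m₂ = 51.3720/5 = 10.27440
Σ(xᵢ − x̄)³ = 127.8190 ⇒ m₃ = 127.8190/5 = 25.56379
m₂^(3/2) = 10.27440^(1.5) = 32.93326
g1 = m₃ / m₂^(3/2) = 25.56379 / 32.93326 ≈ 0.776

0.776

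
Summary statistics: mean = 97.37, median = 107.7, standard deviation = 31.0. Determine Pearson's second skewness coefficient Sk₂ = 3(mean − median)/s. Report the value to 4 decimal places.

Sk₂ = 3(97.37 − 107.7) / 31.0 = 3 × -10.3300 / 31.0
    = -30.9900 / 31.0 ≈ -0.9997

-0.9997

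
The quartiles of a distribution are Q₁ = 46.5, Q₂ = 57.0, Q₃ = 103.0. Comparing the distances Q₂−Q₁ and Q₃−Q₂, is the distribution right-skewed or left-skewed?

right-skewed

Q₂ − Q₁ = 10.5;  Q₃ − Q₂ = 46.0
Q₃ − Q₂ > Q₂ − Q₁ ⇒ the upper half is more spread out ⇒ right-skewed.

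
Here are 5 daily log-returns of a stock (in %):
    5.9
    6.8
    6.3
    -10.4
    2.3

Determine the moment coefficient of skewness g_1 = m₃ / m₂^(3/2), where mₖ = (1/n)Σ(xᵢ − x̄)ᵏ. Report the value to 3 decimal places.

x̄ = (5.9 + 6.8 + 6.3 - 10.4 + 2.3) / 5 = 2.1800
deviations (xᵢ − x̄): 3.7200, 4.6200, 4.1200, -12.5800, 0.1200
Σ(xᵢ − x̄)² = 210.4280 ⇒ m₂ = 210.4280/5 = 42.08560
Σ(xᵢ − x̄)³ = -1770.8393 ⇒ m₃ = -1770.8393/5 = -354.16786
m₂^(3/2) = 42.08560^(1.5) = 273.02366
g_1 = m₃ / m₂^(3/2) = -354.16786 / 273.02366 ≈ -1.297

-1.297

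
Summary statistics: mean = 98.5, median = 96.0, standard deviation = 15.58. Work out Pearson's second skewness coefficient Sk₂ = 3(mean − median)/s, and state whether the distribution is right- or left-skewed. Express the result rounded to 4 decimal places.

0.4814, right-skewed

Sk₂ = 3(98.5 − 96.0) / 15.58 = 3 × 2.5000 / 15.58
    = 7.5000 / 15.58 ≈ 0.4814
Sk₂ > 0 ⇒ mean > median ⇒ right-skewed (positive skew).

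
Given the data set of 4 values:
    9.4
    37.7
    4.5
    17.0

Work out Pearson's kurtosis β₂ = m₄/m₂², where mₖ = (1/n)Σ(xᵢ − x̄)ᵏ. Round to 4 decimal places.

x̄ = 17.1500
Σ(xᵢ − x̄)² = 642.4100 ⇒ m₂ = 160.60250
Σ(xᵢ − x̄)⁴ = 207554.1064 ⇒ m₄ = 51888.52661
m₂² = 25793.16301
β₂ = m₄/m₂² = 51888.52661 / 25793.16301 ≈ 2.0117

2.0117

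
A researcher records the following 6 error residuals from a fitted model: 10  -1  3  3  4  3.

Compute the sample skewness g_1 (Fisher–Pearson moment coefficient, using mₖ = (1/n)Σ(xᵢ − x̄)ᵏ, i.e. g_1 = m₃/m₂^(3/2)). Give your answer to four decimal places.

x̄ = (10 - 1 + 3 + 3 + 4 + 3) / 6 = 3.6667
deviations (xᵢ − x̄): 6.3333, -4.6667, -0.6667, -0.6667, 0.3333, -0.6667
Σ(xᵢ − x̄)² = 63.3333 ⇒ m₂ = 63.3333/6 = 10.55556
Σ(xᵢ − x̄)³ = 151.5556 ⇒ m₃ = 151.5556/6 = 25.25926
m₂^(3/2) = 10.55556^(1.5) = 34.29428
g_1 = m₃ / m₂^(3/2) = 25.25926 / 34.29428 ≈ 0.7365

0.7365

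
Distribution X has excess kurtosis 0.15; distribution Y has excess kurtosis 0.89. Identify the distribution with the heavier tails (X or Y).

Higher excess kurtosis ⇒ heavier tails relative to the normal distribution.
0.15 vs 0.89: the larger is 0.89, so Y has heavier tails.

Y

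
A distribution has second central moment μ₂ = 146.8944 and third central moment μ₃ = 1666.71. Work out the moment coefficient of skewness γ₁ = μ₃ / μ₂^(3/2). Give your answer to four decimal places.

0.9362

σ = √μ₂ = √146.8944 = 12.12000
σ³ = μ₂^(3/2) = 1780.36013
γ₁ = μ₃/σ³ = 1666.71 / 1780.36013 ≈ 0.9362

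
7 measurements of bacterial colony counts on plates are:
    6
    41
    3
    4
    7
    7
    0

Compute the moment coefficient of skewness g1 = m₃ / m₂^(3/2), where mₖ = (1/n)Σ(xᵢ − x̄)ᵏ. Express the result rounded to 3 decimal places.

x̄ = (6 + 41 + 3 + 4 + 7 + 7 + 0) / 7 = 9.7143
deviations (xᵢ − x̄): -3.7143, 31.2857, -6.7143, -5.7143, -2.7143, -2.7143, -9.7143
Σ(xᵢ − x̄)² = 1179.4286 ⇒ m₂ = 1179.4286/7 = 168.48980
Σ(xᵢ − x̄)³ = 29125.1020 ⇒ m₃ = 29125.1020/7 = 4160.72886
m₂^(3/2) = 168.48980^(1.5) = 2187.05853
g1 = m₃ / m₂^(3/2) = 4160.72886 / 2187.05853 ≈ 1.902

1.902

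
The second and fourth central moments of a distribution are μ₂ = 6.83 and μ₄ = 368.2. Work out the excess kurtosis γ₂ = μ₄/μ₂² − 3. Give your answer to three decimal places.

4.893

μ₂² = 6.83² = 46.64890
μ₄/μ₂² = 368.2 / 46.64890 = 7.89300
γ₂ = 7.89300 − 3 ≈ 4.893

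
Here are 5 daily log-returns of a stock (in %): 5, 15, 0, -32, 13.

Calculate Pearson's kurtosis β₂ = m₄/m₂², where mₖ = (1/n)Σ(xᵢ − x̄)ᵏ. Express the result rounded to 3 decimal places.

2.763

x̄ = 0.2000
Σ(xᵢ − x̄)² = 1442.8000 ⇒ m₂ = 288.56000
Σ(xᵢ − x̄)⁴ = 1150390.0960 ⇒ m₄ = 230078.01920
m₂² = 83266.87360
β₂ = m₄/m₂² = 230078.01920 / 83266.87360 ≈ 2.763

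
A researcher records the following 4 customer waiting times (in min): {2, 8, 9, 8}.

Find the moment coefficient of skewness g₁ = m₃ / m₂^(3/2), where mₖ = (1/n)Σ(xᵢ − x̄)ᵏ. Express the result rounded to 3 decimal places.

-1.078

x̄ = (2 + 8 + 9 + 8) / 4 = 6.7500
deviations (xᵢ − x̄): -4.7500, 1.2500, 2.2500, 1.2500
Σ(xᵢ − x̄)² = 30.7500 ⇒ m₂ = 30.7500/4 = 7.68750
Σ(xᵢ − x̄)³ = -91.8750 ⇒ m₃ = -91.8750/4 = -22.96875
m₂^(3/2) = 7.68750^(1.5) = 21.31462
g₁ = m₃ / m₂^(3/2) = -22.96875 / 21.31462 ≈ -1.078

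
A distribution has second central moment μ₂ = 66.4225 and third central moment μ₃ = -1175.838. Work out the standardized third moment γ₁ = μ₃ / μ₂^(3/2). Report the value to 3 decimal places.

σ = √μ₂ = √66.4225 = 8.15000
σ³ = μ₂^(3/2) = 541.34338
γ₁ = μ₃/σ³ = -1175.838 / 541.34338 ≈ -2.172

-2.172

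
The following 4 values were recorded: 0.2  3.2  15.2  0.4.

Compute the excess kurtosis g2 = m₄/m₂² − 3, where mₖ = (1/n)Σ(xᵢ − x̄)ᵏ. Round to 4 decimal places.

-0.7757

x̄ = 4.7500
Σ(xᵢ − x̄)² = 151.2300 ⇒ m₂ = 37.80750
Σ(xᵢ − x̄)⁴ = 12717.6125 ⇒ m₄ = 3179.40313
m₂² = 1429.40706
g2 = m₄/m₂² − 3 = 2.22428 − 3 ≈ -0.7757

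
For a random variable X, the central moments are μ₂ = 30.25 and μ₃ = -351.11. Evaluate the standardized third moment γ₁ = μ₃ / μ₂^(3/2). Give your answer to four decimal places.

σ = √μ₂ = √30.25 = 5.50000
σ³ = μ₂^(3/2) = 166.37500
γ₁ = μ₃/σ³ = -351.11 / 166.37500 ≈ -2.1104

-2.1104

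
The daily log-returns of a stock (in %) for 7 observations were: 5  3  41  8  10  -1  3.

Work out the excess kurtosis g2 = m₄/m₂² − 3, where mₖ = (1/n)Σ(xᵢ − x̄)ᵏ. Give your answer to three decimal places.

1.596

x̄ = 9.8571
Σ(xᵢ − x̄)² = 1208.8571 ⇒ m₂ = 172.69388
Σ(xᵢ − x̄)⁴ = 959547.8892 ⇒ m₄ = 137078.26989
m₂² = 29823.17534
g2 = m₄/m₂² − 3 = 4.59637 − 3 ≈ 1.596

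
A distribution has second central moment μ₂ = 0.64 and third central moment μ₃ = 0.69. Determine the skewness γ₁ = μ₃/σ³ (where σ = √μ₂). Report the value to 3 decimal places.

σ = √μ₂ = √0.64 = 0.80000
σ³ = μ₂^(3/2) = 0.51200
γ₁ = μ₃/σ³ = 0.69 / 0.51200 ≈ 1.348

1.348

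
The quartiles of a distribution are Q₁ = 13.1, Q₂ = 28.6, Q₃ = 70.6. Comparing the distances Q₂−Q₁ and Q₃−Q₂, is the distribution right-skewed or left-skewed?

Q₂ − Q₁ = 15.5;  Q₃ − Q₂ = 42.0
Q₃ − Q₂ > Q₂ − Q₁ ⇒ the upper half is more spread out ⇒ right-skewed.

right-skewed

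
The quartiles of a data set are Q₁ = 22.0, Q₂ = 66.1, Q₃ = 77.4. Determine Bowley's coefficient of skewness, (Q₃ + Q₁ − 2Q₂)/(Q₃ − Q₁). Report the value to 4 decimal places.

numerator: Q₃ + Q₁ − 2Q₂ = 77.4 + 22.0 − 2×66.1 = -32.8000
denominator: Q₃ − Q₁ = 77.4 − 22.0 = 55.4000
Bowley skewness = -32.8000 / 55.4000 ≈ -0.5921

-0.5921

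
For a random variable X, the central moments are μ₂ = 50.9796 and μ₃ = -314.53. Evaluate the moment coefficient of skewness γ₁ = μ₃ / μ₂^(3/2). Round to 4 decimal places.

-0.8641

σ = √μ₂ = √50.9796 = 7.14000
σ³ = μ₂^(3/2) = 363.99434
γ₁ = μ₃/σ³ = -314.53 / 363.99434 ≈ -0.8641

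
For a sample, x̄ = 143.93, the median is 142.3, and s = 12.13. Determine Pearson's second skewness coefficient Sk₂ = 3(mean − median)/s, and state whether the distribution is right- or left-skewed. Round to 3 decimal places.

0.403, right-skewed

Sk₂ = 3(143.93 − 142.3) / 12.13 = 3 × 1.6300 / 12.13
    = 4.8900 / 12.13 ≈ 0.403
Sk₂ > 0 ⇒ mean > median ⇒ right-skewed (positive skew).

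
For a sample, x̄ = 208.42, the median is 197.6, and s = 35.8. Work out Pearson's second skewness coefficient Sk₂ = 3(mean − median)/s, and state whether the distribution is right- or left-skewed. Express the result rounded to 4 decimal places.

Sk₂ = 3(208.42 − 197.6) / 35.8 = 3 × 10.8200 / 35.8
    = 32.4600 / 35.8 ≈ 0.9067
Sk₂ > 0 ⇒ mean > median ⇒ right-skewed (positive skew).

0.9067, right-skewed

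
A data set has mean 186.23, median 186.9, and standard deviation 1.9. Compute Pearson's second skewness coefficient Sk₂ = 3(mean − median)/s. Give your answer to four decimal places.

-1.0579

Sk₂ = 3(186.23 − 186.9) / 1.9 = 3 × -0.6700 / 1.9
    = -2.0100 / 1.9 ≈ -1.0579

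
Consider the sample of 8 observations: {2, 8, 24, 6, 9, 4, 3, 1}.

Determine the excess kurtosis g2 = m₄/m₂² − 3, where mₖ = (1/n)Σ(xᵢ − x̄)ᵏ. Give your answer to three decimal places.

x̄ = 7.1250
Σ(xᵢ − x̄)² = 380.8750 ⇒ m₂ = 47.60938
Σ(xᵢ − x̄)⁴ = 83588.2129 ⇒ m₄ = 10448.52661
m₂² = 2266.65259
g2 = m₄/m₂² − 3 = 4.60967 − 3 ≈ 1.610

1.610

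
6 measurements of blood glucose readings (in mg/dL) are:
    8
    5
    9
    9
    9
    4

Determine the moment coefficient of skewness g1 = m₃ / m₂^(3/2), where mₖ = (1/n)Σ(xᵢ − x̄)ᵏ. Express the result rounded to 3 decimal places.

-0.683

x̄ = (8 + 5 + 9 + 9 + 9 + 4) / 6 = 7.3333
deviations (xᵢ − x̄): 0.6667, -2.3333, 1.6667, 1.6667, 1.6667, -3.3333
Σ(xᵢ − x̄)² = 25.3333 ⇒ m₂ = 25.3333/6 = 4.22222
Σ(xᵢ − x̄)³ = -35.5556 ⇒ m₃ = -35.5556/6 = -5.92593
m₂^(3/2) = 4.22222^(1.5) = 8.67584
g1 = m₃ / m₂^(3/2) = -5.92593 / 8.67584 ≈ -0.683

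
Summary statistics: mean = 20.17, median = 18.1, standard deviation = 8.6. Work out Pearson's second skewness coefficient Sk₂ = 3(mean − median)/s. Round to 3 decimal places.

0.722

Sk₂ = 3(20.17 − 18.1) / 8.6 = 3 × 2.0700 / 8.6
    = 6.2100 / 8.6 ≈ 0.722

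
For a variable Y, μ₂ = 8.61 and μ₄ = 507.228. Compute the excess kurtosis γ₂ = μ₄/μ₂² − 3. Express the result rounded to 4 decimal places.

μ₂² = 8.61² = 74.13210
μ₄/μ₂² = 507.228 / 74.13210 = 6.84222
γ₂ = 6.84222 − 3 ≈ 3.8422

3.8422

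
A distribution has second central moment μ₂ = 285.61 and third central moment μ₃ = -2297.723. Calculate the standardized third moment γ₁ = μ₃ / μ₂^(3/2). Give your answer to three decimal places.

σ = √μ₂ = √285.61 = 16.90000
σ³ = μ₂^(3/2) = 4826.80900
γ₁ = μ₃/σ³ = -2297.723 / 4826.80900 ≈ -0.476

-0.476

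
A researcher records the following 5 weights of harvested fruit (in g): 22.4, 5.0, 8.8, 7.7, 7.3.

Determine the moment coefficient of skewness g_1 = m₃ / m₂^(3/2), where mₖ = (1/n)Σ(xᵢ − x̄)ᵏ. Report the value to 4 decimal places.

1.3475

x̄ = (22.4 + 5.0 + 8.8 + 7.7 + 7.3) / 5 = 10.2400
deviations (xᵢ − x̄): 12.1600, -5.2400, -1.4400, -2.5400, -2.9400
Σ(xᵢ − x̄)² = 192.4920 ⇒ m₂ = 192.4920/5 = 38.49840
Σ(xᵢ − x̄)³ = 1609.3826 ⇒ m₃ = 1609.3826/5 = 321.87653
m₂^(3/2) = 38.49840^(1.5) = 238.87133
g_1 = m₃ / m₂^(3/2) = 321.87653 / 238.87133 ≈ 1.3475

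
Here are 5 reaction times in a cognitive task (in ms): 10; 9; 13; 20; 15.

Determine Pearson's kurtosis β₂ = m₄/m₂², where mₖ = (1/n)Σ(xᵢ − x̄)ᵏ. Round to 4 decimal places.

x̄ = 13.4000
Σ(xᵢ − x̄)² = 77.2000 ⇒ m₂ = 15.44000
Σ(xᵢ − x̄)⁴ = 2412.4960 ⇒ m₄ = 482.49920
m₂² = 238.39360
β₂ = m₄/m₂² = 482.49920 / 238.39360 ≈ 2.0240

2.0240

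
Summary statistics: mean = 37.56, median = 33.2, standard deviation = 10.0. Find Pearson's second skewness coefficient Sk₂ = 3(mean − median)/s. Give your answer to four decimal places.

Sk₂ = 3(37.56 − 33.2) / 10.0 = 3 × 4.3600 / 10.0
    = 13.0800 / 10.0 ≈ 1.3080

1.3080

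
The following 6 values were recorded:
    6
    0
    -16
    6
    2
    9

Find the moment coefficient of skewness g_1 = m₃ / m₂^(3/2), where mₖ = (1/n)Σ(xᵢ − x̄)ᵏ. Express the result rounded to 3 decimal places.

-1.309

x̄ = (6 + 0 - 16 + 6 + 2 + 9) / 6 = 1.1667
deviations (xᵢ − x̄): 4.8333, -1.1667, -17.1667, 4.8333, 0.8333, 7.8333
Σ(xᵢ − x̄)² = 404.8333 ⇒ m₂ = 404.8333/6 = 67.47222
Σ(xᵢ − x̄)³ = -4353.4444 ⇒ m₃ = -4353.4444/6 = -725.57407
m₂^(3/2) = 67.47222^(1.5) = 554.22680
g_1 = m₃ / m₂^(3/2) = -725.57407 / 554.22680 ≈ -1.309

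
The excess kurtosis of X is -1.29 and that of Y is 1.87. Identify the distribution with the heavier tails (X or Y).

Higher excess kurtosis ⇒ heavier tails relative to the normal distribution.
-1.29 vs 1.87: the larger is 1.87, so Y has heavier tails. (Y is leptokurtic — heavier-than-normal tails; the other is platykurtic.)

Y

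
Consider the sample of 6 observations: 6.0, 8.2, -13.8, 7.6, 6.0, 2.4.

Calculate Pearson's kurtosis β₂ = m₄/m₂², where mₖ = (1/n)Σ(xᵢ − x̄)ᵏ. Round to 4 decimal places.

3.7772

x̄ = 2.7333
Σ(xᵢ − x̄)² = 348.3733 ⇒ m₂ = 58.06222
Σ(xᵢ − x̄)⁴ = 76402.6204 ⇒ m₄ = 12733.77007
m₂² = 3371.22165
β₂ = m₄/m₂² = 12733.77007 / 3371.22165 ≈ 3.7772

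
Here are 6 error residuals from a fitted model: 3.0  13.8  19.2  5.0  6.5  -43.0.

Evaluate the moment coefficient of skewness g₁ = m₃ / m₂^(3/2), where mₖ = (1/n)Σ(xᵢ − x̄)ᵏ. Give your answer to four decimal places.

x̄ = (3.0 + 13.8 + 19.2 + 5.0 + 6.5 - 43.0) / 6 = 0.7500
deviations (xᵢ − x̄): 2.2500, 13.0500, 18.4500, 4.2500, 5.7500, -43.7500
Σ(xᵢ − x̄)² = 2480.9550 ⇒ m₂ = 2480.9550/6 = 413.49250
Σ(xᵢ − x̄)³ = -74959.0950 ⇒ m₃ = -74959.0950/6 = -12493.18250
m₂^(3/2) = 413.49250^(1.5) = 8408.16944
g₁ = m₃ / m₂^(3/2) = -12493.18250 / 8408.16944 ≈ -1.4858

-1.4858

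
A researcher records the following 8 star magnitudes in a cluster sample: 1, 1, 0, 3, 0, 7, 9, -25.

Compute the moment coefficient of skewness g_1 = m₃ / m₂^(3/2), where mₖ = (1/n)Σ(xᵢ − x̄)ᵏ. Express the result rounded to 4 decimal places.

-1.7917

x̄ = (1 + 1 + 0 + 3 + 0 + 7 + 9 - 25) / 8 = -0.5000
deviations (xᵢ − x̄): 1.5000, 1.5000, 0.5000, 3.5000, 0.5000, 7.5000, 9.5000, -24.5000
Σ(xᵢ − x̄)² = 764.0000 ⇒ m₂ = 764.0000/8 = 95.50000
Σ(xᵢ − x̄)³ = -13377.0000 ⇒ m₃ = -13377.0000/8 = -1672.12500
m₂^(3/2) = 95.50000^(1.5) = 933.26517
g_1 = m₃ / m₂^(3/2) = -1672.12500 / 933.26517 ≈ -1.7917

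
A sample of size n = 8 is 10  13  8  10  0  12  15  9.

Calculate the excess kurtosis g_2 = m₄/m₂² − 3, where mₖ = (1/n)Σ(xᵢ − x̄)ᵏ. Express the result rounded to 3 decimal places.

x̄ = 9.6250
Σ(xᵢ − x̄)² = 141.8750 ⇒ m₂ = 17.73438
Σ(xᵢ − x̄)⁴ = 9585.6816 ⇒ m₄ = 1198.21021
m₂² = 314.50806
g_2 = m₄/m₂² − 3 = 3.80979 − 3 ≈ 0.810

0.810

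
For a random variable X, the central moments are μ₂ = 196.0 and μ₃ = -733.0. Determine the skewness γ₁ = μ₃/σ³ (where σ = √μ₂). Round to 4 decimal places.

σ = √μ₂ = √196.0 = 14.00000
σ³ = μ₂^(3/2) = 2744.00000
γ₁ = μ₃/σ³ = -733.0 / 2744.00000 ≈ -0.2671

-0.2671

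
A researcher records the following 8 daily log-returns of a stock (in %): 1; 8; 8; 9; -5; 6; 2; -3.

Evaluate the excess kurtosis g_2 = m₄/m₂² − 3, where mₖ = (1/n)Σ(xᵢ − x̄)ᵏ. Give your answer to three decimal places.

x̄ = 3.2500
Σ(xᵢ − x̄)² = 199.5000 ⇒ m₂ = 24.93750
Σ(xᵢ − x̄)⁴ = 8354.9063 ⇒ m₄ = 1044.36328
m₂² = 621.87891
g_2 = m₄/m₂² − 3 = 1.67937 − 3 ≈ -1.321

-1.321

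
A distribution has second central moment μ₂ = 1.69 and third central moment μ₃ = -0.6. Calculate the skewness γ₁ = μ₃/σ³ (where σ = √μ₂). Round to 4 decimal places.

-0.2731

σ = √μ₂ = √1.69 = 1.30000
σ³ = μ₂^(3/2) = 2.19700
γ₁ = μ₃/σ³ = -0.6 / 2.19700 ≈ -0.2731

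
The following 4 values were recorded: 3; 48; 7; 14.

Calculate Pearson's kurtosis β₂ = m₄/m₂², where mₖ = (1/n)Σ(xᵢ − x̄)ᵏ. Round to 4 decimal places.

x̄ = 18.0000
Σ(xᵢ − x̄)² = 1262.0000 ⇒ m₂ = 315.50000
Σ(xᵢ − x̄)⁴ = 875522.0000 ⇒ m₄ = 218880.50000
m₂² = 99540.25000
β₂ = m₄/m₂² = 218880.50000 / 99540.25000 ≈ 2.1989

2.1989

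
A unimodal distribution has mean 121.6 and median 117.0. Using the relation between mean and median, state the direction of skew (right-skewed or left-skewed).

mean − median = 121.6 − 117.0 = 4.6
mean > median ⇒ the longer tail is on the right ⇒ right-skewed (positively skewed).

right-skewed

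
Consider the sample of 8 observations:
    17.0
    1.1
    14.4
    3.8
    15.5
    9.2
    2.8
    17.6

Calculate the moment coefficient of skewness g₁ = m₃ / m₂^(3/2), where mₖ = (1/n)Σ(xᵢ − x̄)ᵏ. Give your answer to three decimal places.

-0.218

x̄ = (17.0 + 1.1 + 14.4 + 3.8 + 15.5 + 9.2 + 2.8 + 17.6) / 8 = 10.1750
deviations (xᵢ − x̄): 6.8250, -9.0750, 4.2250, -6.3750, 5.3250, -0.9750, -7.3750, 7.4250
Σ(xᵢ − x̄)² = 326.2550 ⇒ m₂ = 326.2550/8 = 40.78188
Σ(xᵢ − x̄)³ = -454.8488 ⇒ m₃ = -454.8488/8 = -56.85609
m₂^(3/2) = 40.78188^(1.5) = 260.43586
g₁ = m₃ / m₂^(3/2) = -56.85609 / 260.43586 ≈ -0.218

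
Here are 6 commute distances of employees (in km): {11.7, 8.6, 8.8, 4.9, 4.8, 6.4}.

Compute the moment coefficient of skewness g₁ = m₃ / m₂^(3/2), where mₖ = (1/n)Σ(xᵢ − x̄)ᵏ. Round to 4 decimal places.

x̄ = (11.7 + 8.6 + 8.8 + 4.9 + 4.8 + 6.4) / 6 = 7.5333
deviations (xᵢ − x̄): 4.1667, 1.0667, 1.2667, -2.6333, -2.7333, -1.1333
Σ(xᵢ − x̄)² = 35.7933 ⇒ m₂ = 35.7933/6 = 5.96556
Σ(xᵢ − x̄)³ = 35.4464 ⇒ m₃ = 35.4464/6 = 5.90774
m₂^(3/2) = 5.96556^(1.5) = 14.57056
g₁ = m₃ / m₂^(3/2) = 5.90774 / 14.57056 ≈ 0.4055

0.4055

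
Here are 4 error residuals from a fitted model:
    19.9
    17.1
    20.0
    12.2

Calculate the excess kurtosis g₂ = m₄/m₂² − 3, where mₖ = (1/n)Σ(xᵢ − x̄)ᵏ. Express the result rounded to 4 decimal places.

x̄ = 17.3000
Σ(xᵢ − x̄)² = 40.1000 ⇒ m₂ = 10.02500
Σ(xᵢ − x̄)⁴ = 775.3634 ⇒ m₄ = 193.84085
m₂² = 100.50063
g₂ = m₄/m₂² − 3 = 1.92875 − 3 ≈ -1.0712

-1.0712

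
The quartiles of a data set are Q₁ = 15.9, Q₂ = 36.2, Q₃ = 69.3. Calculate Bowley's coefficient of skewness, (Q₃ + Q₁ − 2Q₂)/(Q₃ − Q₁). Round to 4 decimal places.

numerator: Q₃ + Q₁ − 2Q₂ = 69.3 + 15.9 − 2×36.2 = 12.8000
denominator: Q₃ − Q₁ = 69.3 − 15.9 = 53.4000
Bowley skewness = 12.8000 / 53.4000 ≈ 0.2397

0.2397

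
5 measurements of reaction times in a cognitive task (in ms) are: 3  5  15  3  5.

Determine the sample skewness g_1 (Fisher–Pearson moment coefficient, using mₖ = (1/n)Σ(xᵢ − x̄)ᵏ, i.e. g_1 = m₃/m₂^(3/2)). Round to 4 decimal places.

x̄ = (3 + 5 + 15 + 3 + 5) / 5 = 6.2000
deviations (xᵢ − x̄): -3.2000, -1.2000, 8.8000, -3.2000, -1.2000
Σ(xᵢ − x̄)² = 100.8000 ⇒ m₂ = 100.8000/5 = 20.16000
Σ(xᵢ − x̄)³ = 612.4800 ⇒ m₃ = 612.4800/5 = 122.49600
m₂^(3/2) = 20.16000^(1.5) = 90.51818
g_1 = m₃ / m₂^(3/2) = 122.49600 / 90.51818 ≈ 1.3533

1.3533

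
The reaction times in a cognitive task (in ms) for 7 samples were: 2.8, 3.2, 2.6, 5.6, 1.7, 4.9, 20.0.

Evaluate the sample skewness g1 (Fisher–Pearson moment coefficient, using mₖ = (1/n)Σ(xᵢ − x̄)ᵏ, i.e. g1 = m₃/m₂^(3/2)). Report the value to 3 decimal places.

1.856

x̄ = (2.8 + 3.2 + 2.6 + 5.6 + 1.7 + 4.9 + 20.0) / 7 = 5.8286
deviations (xᵢ − x̄): -3.0286, -2.6286, -3.2286, -0.2286, -4.1286, -0.9286, 14.1714
Σ(xᵢ − x̄)² = 245.2943 ⇒ m₂ = 245.2943/7 = 35.04204
Σ(xᵢ − x̄)³ = 2695.2606 ⇒ m₃ = 2695.2606/7 = 385.03723
m₂^(3/2) = 35.04204^(1.5) = 207.43598
g1 = m₃ / m₂^(3/2) = 385.03723 / 207.43598 ≈ 1.856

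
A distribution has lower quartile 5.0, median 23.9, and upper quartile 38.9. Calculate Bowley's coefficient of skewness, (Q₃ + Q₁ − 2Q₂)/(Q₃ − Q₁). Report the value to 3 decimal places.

numerator: Q₃ + Q₁ − 2Q₂ = 38.9 + 5.0 − 2×23.9 = -3.9000
denominator: Q₃ − Q₁ = 38.9 − 5.0 = 33.9000
Bowley skewness = -3.9000 / 33.9000 ≈ -0.115

-0.115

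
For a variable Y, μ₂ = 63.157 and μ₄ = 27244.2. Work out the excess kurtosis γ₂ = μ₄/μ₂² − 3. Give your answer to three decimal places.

3.830

μ₂² = 63.157² = 3988.80665
μ₄/μ₂² = 27244.2 / 3988.80665 = 6.83016
γ₂ = 6.83016 − 3 ≈ 3.830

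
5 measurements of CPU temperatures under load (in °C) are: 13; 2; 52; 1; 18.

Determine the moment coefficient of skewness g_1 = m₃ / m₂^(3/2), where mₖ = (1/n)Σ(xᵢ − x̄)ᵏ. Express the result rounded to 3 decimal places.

1.073

x̄ = (13 + 2 + 52 + 1 + 18) / 5 = 17.2000
deviations (xᵢ − x̄): -4.2000, -15.2000, 34.8000, -16.2000, 0.8000
Σ(xᵢ − x̄)² = 1722.8000 ⇒ m₂ = 1722.8000/5 = 344.56000
Σ(xᵢ − x̄)³ = 34307.2800 ⇒ m₃ = 34307.2800/5 = 6861.45600
m₂^(3/2) = 344.56000^(1.5) = 6395.83554
g_1 = m₃ / m₂^(3/2) = 6861.45600 / 6395.83554 ≈ 1.073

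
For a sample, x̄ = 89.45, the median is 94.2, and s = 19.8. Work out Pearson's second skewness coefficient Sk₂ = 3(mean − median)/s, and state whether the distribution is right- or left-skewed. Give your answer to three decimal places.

-0.720, left-skewed

Sk₂ = 3(89.45 − 94.2) / 19.8 = 3 × -4.7500 / 19.8
    = -14.2500 / 19.8 ≈ -0.720
Sk₂ < 0 ⇒ mean < median ⇒ left-skewed (negative skew).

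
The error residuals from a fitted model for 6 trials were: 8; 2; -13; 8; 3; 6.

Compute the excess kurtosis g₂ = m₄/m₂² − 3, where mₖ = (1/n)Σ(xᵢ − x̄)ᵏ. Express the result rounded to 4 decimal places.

0.5153

x̄ = 2.3333
Σ(xᵢ − x̄)² = 313.3333 ⇒ m₂ = 52.22222
Σ(xᵢ − x̄)⁴ = 57520.4444 ⇒ m₄ = 9586.74074
m₂² = 2727.16049
g₂ = m₄/m₂² − 3 = 3.51528 − 3 ≈ 0.5153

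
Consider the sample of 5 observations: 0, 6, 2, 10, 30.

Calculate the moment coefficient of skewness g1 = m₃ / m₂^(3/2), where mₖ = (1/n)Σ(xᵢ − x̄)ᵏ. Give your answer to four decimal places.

x̄ = (0 + 6 + 2 + 10 + 30) / 5 = 9.6000
deviations (xᵢ − x̄): -9.6000, -3.6000, -7.6000, 0.4000, 20.4000
Σ(xᵢ − x̄)² = 579.2000 ⇒ m₂ = 579.2000/5 = 115.84000
Σ(xᵢ − x̄)³ = 7119.3600 ⇒ m₃ = 7119.3600/5 = 1423.87200
m₂^(3/2) = 115.84000^(1.5) = 1246.77425
g1 = m₃ / m₂^(3/2) = 1423.87200 / 1246.77425 ≈ 1.1420

1.1420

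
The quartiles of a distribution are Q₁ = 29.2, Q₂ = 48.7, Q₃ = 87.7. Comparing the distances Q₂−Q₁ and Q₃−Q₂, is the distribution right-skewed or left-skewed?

Q₂ − Q₁ = 19.5;  Q₃ − Q₂ = 39.0
Q₃ − Q₂ > Q₂ − Q₁ ⇒ the upper half is more spread out ⇒ right-skewed.

right-skewed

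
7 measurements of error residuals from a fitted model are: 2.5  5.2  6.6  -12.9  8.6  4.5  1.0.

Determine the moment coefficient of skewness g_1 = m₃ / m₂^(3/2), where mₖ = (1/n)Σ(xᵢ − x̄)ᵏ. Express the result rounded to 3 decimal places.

-1.532

x̄ = (2.5 + 5.2 + 6.6 - 12.9 + 8.6 + 4.5 + 1.0) / 7 = 2.2143
deviations (xᵢ − x̄): 0.2857, 2.9857, 4.3857, -15.1143, 6.3857, 2.2857, -1.2143
Σ(xᵢ − x̄)² = 304.1486 ⇒ m₂ = 304.1486/7 = 43.44980
Σ(xᵢ − x̄)³ = -3071.1920 ⇒ m₃ = -3071.1920/7 = -438.74171
m₂^(3/2) = 43.44980^(1.5) = 286.40567
g_1 = m₃ / m₂^(3/2) = -438.74171 / 286.40567 ≈ -1.532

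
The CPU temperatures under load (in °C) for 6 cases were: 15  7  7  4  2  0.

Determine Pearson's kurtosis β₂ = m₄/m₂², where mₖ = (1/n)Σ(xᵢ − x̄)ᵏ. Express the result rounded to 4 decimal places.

2.6302

x̄ = 5.8333
Σ(xᵢ − x̄)² = 138.8333 ⇒ m₂ = 23.13889
Σ(xᵢ − x̄)⁴ = 8449.4861 ⇒ m₄ = 1408.24769
m₂² = 535.40818
β₂ = m₄/m₂² = 1408.24769 / 535.40818 ≈ 2.6302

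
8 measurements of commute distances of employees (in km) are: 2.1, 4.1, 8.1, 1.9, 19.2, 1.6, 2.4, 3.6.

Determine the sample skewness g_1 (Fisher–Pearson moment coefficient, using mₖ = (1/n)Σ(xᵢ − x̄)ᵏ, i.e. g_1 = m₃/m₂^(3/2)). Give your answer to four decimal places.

x̄ = (2.1 + 4.1 + 8.1 + 1.9 + 19.2 + 1.6 + 2.4 + 3.6) / 8 = 5.3750
deviations (xᵢ − x̄): -3.2750, -1.2750, 2.7250, -3.4750, 13.8250, -3.7750, -2.9750, -1.7750
Σ(xᵢ − x̄)² = 249.2350 ⇒ m₂ = 249.2350/8 = 31.15438
Σ(xᵢ − x̄)³ = 2497.7347 ⇒ m₃ = 2497.7347/8 = 312.21684
m₂^(3/2) = 31.15438^(1.5) = 173.89158
g_1 = m₃ / m₂^(3/2) = 312.21684 / 173.89158 ≈ 1.7955

1.7955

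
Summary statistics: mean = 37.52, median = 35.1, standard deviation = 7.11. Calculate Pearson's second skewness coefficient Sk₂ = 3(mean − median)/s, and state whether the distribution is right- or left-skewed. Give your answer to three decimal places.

1.021, right-skewed

Sk₂ = 3(37.52 − 35.1) / 7.11 = 3 × 2.4200 / 7.11
    = 7.2600 / 7.11 ≈ 1.021
Sk₂ > 0 ⇒ mean > median ⇒ right-skewed (positive skew).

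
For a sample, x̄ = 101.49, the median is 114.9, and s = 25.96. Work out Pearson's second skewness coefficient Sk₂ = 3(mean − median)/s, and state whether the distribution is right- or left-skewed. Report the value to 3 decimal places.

Sk₂ = 3(101.49 − 114.9) / 25.96 = 3 × -13.4100 / 25.96
    = -40.2300 / 25.96 ≈ -1.550
Sk₂ < 0 ⇒ mean < median ⇒ left-skewed (negative skew).

-1.550, left-skewed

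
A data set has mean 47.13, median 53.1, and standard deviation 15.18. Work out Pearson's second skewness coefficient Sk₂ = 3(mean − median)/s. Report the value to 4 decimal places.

Sk₂ = 3(47.13 − 53.1) / 15.18 = 3 × -5.9700 / 15.18
    = -17.9100 / 15.18 ≈ -1.1798

-1.1798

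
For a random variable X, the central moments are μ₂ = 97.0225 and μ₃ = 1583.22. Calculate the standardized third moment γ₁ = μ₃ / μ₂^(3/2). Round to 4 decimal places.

σ = √μ₂ = √97.0225 = 9.85000
σ³ = μ₂^(3/2) = 955.67163
γ₁ = μ₃/σ³ = 1583.22 / 955.67163 ≈ 1.6567

1.6567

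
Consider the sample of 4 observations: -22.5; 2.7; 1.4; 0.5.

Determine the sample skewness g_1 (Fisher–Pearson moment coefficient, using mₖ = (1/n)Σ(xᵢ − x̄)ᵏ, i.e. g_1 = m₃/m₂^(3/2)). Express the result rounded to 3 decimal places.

-1.135

x̄ = (-22.5 + 2.7 + 1.4 + 0.5) / 4 = -4.4750
deviations (xᵢ − x̄): -18.0250, 7.1750, 5.8750, 4.9750
Σ(xᵢ − x̄)² = 435.6475 ⇒ m₂ = 435.6475/4 = 108.91187
Σ(xᵢ − x̄)³ = -5161.0466 ⇒ m₃ = -5161.0466/4 = -1290.26166
m₂^(3/2) = 108.91187^(1.5) = 1136.61361
g_1 = m₃ / m₂^(3/2) = -1290.26166 / 1136.61361 ≈ -1.135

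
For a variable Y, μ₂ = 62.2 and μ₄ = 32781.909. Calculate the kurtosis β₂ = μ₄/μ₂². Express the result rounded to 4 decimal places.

μ₂² = 62.2² = 3868.84000
μ₄/μ₂² = 32781.909 / 3868.84000 = 8.47332
β₂ ≈ 8.4733

8.4733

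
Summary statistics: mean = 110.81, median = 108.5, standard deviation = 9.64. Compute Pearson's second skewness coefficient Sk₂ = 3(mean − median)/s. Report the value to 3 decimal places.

0.719

Sk₂ = 3(110.81 − 108.5) / 9.64 = 3 × 2.3100 / 9.64
    = 6.9300 / 9.64 ≈ 0.719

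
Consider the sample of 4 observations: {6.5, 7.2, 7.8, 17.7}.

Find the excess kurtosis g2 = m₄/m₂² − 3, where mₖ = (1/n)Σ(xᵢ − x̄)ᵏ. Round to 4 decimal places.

-0.6930

x̄ = 9.8000
Σ(xᵢ − x̄)² = 84.0600 ⇒ m₂ = 21.01500
Σ(xᵢ − x̄)⁴ = 4075.2978 ⇒ m₄ = 1018.82445
m₂² = 441.63022
g2 = m₄/m₂² − 3 = 2.30696 − 3 ≈ -0.6930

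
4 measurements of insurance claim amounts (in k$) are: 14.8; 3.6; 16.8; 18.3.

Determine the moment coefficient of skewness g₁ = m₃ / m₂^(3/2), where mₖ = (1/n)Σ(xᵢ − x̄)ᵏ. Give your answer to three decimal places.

x̄ = (14.8 + 3.6 + 16.8 + 18.3) / 4 = 13.3750
deviations (xᵢ − x̄): 1.4250, -9.7750, 3.4250, 4.9250
Σ(xᵢ − x̄)² = 133.5675 ⇒ m₂ = 133.5675/4 = 33.39188
Σ(xᵢ − x̄)³ = -771.4774 ⇒ m₃ = -771.4774/4 = -192.86934
m₂^(3/2) = 33.39188^(1.5) = 192.95730
g₁ = m₃ / m₂^(3/2) = -192.86934 / 192.95730 ≈ -1.000

-1.000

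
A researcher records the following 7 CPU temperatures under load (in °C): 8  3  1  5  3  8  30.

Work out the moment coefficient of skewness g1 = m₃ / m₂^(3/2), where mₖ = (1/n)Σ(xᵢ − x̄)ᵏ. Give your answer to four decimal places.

1.7514

x̄ = (8 + 3 + 1 + 5 + 3 + 8 + 30) / 7 = 8.2857
deviations (xᵢ − x̄): -0.2857, -5.2857, -7.2857, -3.2857, -5.2857, -0.2857, 21.7143
Σ(xᵢ − x̄)² = 591.4286 ⇒ m₂ = 591.4286/7 = 84.48980
Σ(xᵢ − x̄)³ = 9520.8980 ⇒ m₃ = 9520.8980/7 = 1360.12828
m₂^(3/2) = 84.48980^(1.5) = 776.61610
g1 = m₃ / m₂^(3/2) = 1360.12828 / 776.61610 ≈ 1.7514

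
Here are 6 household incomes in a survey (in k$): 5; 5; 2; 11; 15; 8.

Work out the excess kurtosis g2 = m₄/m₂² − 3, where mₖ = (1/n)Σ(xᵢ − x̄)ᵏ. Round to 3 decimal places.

-0.992

x̄ = 7.6667
Σ(xᵢ − x̄)² = 111.3333 ⇒ m₂ = 18.55556
Σ(xᵢ − x̄)⁴ = 4147.7778 ⇒ m₄ = 691.29630
m₂² = 344.30864
g2 = m₄/m₂² − 3 = 2.00778 − 3 ≈ -0.992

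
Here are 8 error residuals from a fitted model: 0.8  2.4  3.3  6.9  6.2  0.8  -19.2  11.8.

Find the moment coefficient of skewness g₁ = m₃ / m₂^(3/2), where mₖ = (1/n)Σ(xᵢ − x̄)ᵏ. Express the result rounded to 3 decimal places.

x̄ = (0.8 + 2.4 + 3.3 + 6.9 + 6.2 + 0.8 - 19.2 + 11.8) / 8 = 1.6250
deviations (xᵢ − x̄): -0.8250, 0.7750, 1.6750, 5.2750, 4.5750, -0.8250, -20.8250, 10.1750
Σ(xᵢ − x̄)² = 590.7350 ⇒ m₂ = 590.7350/8 = 73.84188
Σ(xᵢ − x̄)³ = -7731.3952 ⇒ m₃ = -7731.3952/8 = -966.42441
m₂^(3/2) = 73.84188^(1.5) = 634.53280
g₁ = m₃ / m₂^(3/2) = -966.42441 / 634.53280 ≈ -1.523

-1.523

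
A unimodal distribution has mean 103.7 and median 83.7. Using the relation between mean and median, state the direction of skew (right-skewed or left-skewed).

right-skewed

mean − median = 103.7 − 83.7 = 20.0
mean > median ⇒ the longer tail is on the right ⇒ right-skewed (positively skewed).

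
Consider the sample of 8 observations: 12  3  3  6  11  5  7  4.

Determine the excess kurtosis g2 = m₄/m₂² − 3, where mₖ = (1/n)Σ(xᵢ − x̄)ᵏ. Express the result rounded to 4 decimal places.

x̄ = 6.3750
Σ(xᵢ − x̄)² = 83.8750 ⇒ m₂ = 10.48438
Σ(xᵢ − x̄)⁴ = 1753.7441 ⇒ m₄ = 219.21802
m₂² = 109.92212
g2 = m₄/m₂² − 3 = 1.99430 − 3 ≈ -1.0057

-1.0057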